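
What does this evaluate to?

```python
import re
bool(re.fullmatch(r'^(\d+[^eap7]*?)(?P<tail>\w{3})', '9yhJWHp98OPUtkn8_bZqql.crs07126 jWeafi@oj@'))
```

False

`fullmatch` succeeds only if the pattern covers the string from start to end.
Here the string isn't matched end-to-end, so the call returns None, and `bool(None)` is False.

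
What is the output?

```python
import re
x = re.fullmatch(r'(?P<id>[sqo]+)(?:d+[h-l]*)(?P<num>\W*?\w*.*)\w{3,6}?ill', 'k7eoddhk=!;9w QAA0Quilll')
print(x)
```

`re.fullmatch` requires the pattern to consume the entire string.
Here the string isn't matched end-to-end, so the call returns None.

None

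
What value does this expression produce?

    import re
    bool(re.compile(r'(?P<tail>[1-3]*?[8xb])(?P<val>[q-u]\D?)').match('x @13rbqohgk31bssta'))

The pattern matches zero or more of a character in [1-3] (lazy), then one of [8xb] (captured as 'tail'); then a character in [q-u], then optionally a non-digit (captured as 'val').
`re.match` won't scan ahead — the pattern has to work from the very first character.
Here the string doesn't start with a match, so the call returns None, and `bool(None)` is False.

False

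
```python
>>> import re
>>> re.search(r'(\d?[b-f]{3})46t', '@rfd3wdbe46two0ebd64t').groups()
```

('dbe',)

Pattern: optionally a digit, then exactly 3 of a character in [b-f] (captured); then the literal '46', then the literal 't'.
`re.search` tries every starting position until one works.
The match spans [6:12] → 'dbe46t'.
Captured: group 1 = 'dbe'.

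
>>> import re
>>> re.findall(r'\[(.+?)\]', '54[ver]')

Matches: at [2:7] match '[ver]', group 1 = 'ver'.
One capturing group, so `findall` returns just the captured substring from the one match — 1 in all.

['ver']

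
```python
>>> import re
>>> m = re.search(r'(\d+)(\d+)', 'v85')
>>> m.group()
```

'85'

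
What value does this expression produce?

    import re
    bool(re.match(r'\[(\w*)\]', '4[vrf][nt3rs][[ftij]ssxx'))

`re.match` only tries the pattern at the start of the string.
Here position 0 doesn't satisfy it, so the call returns None, and `bool(None)` is False.

False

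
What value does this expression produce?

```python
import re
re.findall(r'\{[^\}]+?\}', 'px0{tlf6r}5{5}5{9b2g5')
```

['{tlf6r}', '{5}']

Walking the string: at [3:10] → '{tlf6r}'; at [11:14] → '{5}'.
With no groups in the pattern, `findall` gives back each whole match — 2 here.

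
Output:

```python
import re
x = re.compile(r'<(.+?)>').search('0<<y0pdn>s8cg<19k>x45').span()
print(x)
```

(1, 9)

The `?` after the quantifier makes it lazy — it takes as little as possible before letting the rest of the pattern try.
The match spans [1:9] → '<<y0pdn>'.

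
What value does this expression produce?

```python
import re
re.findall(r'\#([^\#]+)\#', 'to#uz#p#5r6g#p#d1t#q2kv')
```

['uz', '5r6g', 'd1t']

With a single group, `findall` returns only what that group captured — 3 items.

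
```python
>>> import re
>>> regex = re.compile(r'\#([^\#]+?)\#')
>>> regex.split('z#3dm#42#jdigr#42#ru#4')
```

['z', '3dm', '42', 'jdigr', '42', 'ru', '4']

Matches to split on: at [1:6] → '#3dm#'; at [8:15] → '#jdigr#'; at [17:21] → '#ru#'.
With a capturing group present, the delimiter's captured portion is kept in the result list.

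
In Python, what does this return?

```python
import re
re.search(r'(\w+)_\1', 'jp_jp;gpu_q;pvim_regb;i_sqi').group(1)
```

'jp'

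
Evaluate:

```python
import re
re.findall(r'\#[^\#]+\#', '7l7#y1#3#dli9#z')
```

['#y1#', '#dli9#']

Matches: at [3:7] → '#y1#'; at [8:14] → '#dli9#'.
No capturing groups, so `findall` returns the 2 full match strings.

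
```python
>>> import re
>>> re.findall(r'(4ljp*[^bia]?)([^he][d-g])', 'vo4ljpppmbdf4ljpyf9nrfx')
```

[('4ljpppm', 'bd'), ('4ljp', 'yf')]

The pattern matches the literal '4lj', then zero or more of a literal 'p', then optionally any character except [bia] (captured); then any character except [he], then a character in [d-g] (captured).
Scanning left to right: at [2:11] match '4ljpppmbd', groups = ('4ljpppm', 'bd'); at [12:18] match '4ljpyf', groups = ('4ljp', 'yf').
`findall` packs the 2 group values into a tuple for every match.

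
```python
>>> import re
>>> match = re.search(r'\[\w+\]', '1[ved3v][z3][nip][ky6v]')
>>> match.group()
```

`re.search` scans for the first position where the pattern succeeds.
The match spans [1:8] → '[ved3v]'.

'[ved3v]'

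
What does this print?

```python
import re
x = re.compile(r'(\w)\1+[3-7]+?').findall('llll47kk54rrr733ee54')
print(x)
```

`\1` is not a pattern — it's the concrete string captured by group 1, re-applied verbatim.
Matches: at [0:5] match 'llll4', group 1 = 'l'; at [6:9] match 'kk5', group 1 = 'k'; at [10:14] match 'rrr7', group 1 = 'r'; at [16:19] match 'ee5', group 1 = 'e'.
`findall` collects group 1 from each match (4 total).

['l', 'k', 'r', 'e']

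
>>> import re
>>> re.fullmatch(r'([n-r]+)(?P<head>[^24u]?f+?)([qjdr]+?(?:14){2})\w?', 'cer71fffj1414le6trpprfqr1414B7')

`re.fullmatch` is like wrapping the pattern in `^…$` (in single-line mode).
Here there's no way to consume every character, so the call returns None.

None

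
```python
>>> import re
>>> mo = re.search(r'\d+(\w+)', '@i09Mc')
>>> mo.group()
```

'09Mc'

This matches one or more of a digit; then one or more of a word character (captured).
The match spans [2:6] → '09Mc'.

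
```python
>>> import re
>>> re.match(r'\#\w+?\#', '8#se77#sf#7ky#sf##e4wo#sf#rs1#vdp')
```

None

`re.match` won't scan ahead — the pattern has to work from the very first character.
Here the pattern fails at index 0, so the call returns None.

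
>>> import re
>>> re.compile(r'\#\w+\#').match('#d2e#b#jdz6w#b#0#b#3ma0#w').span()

`re.match` only tries the pattern at the start of the string.
The match spans [0:5] → '#d2e#'.

(0, 5)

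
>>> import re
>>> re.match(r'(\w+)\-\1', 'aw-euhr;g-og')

`\1` is not a pattern — it's the concrete string captured by group 1, re-applied verbatim.
`re.match` only tries the pattern at the start of the string.
Here the pattern fails at index 0, so the call returns None.

None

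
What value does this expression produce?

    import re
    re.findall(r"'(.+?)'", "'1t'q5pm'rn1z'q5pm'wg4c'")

`findall` collects group 1 from each match (3 total).

['1t', 'rn1z', 'wg4c']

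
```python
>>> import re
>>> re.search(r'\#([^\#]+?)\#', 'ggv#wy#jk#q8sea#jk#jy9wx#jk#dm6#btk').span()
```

Unlike `match`, `search` isn't anchored — it looks for the pattern anywhere in the string.
The match spans [3:7] → '#wy#'.
Captured: group 1 = 'wy'.

(3, 7)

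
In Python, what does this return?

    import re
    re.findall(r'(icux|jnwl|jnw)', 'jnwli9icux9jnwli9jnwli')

['jnwl', 'icux', 'jnwl', 'jnwl']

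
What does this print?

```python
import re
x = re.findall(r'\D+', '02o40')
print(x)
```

The pattern matches one or more of a non-digit.
Matches: at [2:3] → 'o'.
With no groups in the pattern, `findall` gives back each whole match — 1 here.

['o']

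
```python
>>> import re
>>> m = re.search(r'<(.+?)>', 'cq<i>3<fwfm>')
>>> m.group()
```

'<i>'

Unlike `match`, `search` isn't anchored — it looks for the pattern anywhere in the string.
The match spans [2:5] → '<i>'.
Captured: group 1 = 'i'.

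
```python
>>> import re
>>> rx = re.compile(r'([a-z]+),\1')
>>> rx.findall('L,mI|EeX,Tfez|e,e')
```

['e']

After group 1 captures some text, `\1` only succeeds where that same text appears again.
Matches: at [14:17] match 'e,e', group 1 = 'e'.
`findall` collects group 1 from the one match (1 total).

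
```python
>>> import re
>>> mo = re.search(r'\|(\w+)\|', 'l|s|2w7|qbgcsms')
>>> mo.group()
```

'|s|'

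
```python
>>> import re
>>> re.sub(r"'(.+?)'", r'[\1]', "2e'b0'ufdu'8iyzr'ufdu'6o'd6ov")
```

'2e[b0]ufdu[8iyzr]ufdu[6o]d6ov'

Matches: at [2:6] → "'b0'"; at [10:17] → "'8iyzr'"; at [21:25] → "'6o'".
`\1` in the replacement pulls in group 1's text for each match.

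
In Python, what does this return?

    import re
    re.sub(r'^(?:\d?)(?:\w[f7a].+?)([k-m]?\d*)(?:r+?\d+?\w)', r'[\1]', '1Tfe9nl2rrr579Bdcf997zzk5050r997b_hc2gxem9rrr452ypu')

A `+?`/`*?`/`{m,n}?` starts at its minimum and grows only as far as needed for what follows to match.
`\1` in the replacement pulls in group 1's text for each match.

'[l2]9Bdcf997zzk5050r997b_hc2gxem9rrr452ypu'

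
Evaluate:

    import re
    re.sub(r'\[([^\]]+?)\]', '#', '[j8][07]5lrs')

'##5lrs'

Matches: at [0:4] → '[j8]'; at [4:8] → '[07]'.
Every occurrence is swapped for '#'.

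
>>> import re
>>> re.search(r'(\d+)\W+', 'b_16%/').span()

The match spans [2:6] → '16%/'.

(2, 6)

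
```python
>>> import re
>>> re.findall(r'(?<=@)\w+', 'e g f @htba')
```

['htba']

The `(?=…)`/`(?<=…)` assertion just peeks at neighbouring text; it doesn't advance the match position.
Scanning left to right: at [7:11] → 'htba'.
`findall` yields the raw match text (1 of them) because the pattern has no groups.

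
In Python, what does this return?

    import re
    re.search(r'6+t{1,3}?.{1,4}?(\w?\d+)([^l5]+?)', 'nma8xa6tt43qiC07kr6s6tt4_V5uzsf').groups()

('43', 'q')

The match spans [6:12] → '6tt43q'.
Captured: group 1 = '43', group 2 = 'q'.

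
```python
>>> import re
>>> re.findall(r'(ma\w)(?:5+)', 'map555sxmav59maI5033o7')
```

Pattern: the literal 'ma', then a word character (captured); then one or more of a literal '5' (non-capturing group).
Matches: at [0:6] match 'map555', group 1 = 'map'; at [8:12] match 'mav5', group 1 = 'mav'; at [13:17] match 'maI5', group 1 = 'maI'.
Because there's exactly one group, `findall` drops the full match and keeps group 1 from each hit.

['map', 'mav', 'maI']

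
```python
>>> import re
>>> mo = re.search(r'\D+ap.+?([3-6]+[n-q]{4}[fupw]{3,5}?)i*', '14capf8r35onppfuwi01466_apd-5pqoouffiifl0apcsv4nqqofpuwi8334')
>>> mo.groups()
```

The match spans [2:18] → 'capf8r35onppfuwi'.
Captured: group 1 = '35onppfuw'.

('35onppfuw',)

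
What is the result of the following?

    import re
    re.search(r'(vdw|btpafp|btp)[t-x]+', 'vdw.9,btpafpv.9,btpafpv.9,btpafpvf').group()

'btpafpv'

`re.search` scans for the first position where the pattern succeeds.
The match spans [6:13] → 'btpafpv'.
Captured: group 1 = 'btpafp'.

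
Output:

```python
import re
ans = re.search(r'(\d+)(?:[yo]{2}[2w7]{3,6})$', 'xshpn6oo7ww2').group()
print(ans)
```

6oo7ww2

Pattern: one or more of a digit (captured); then exactly 2 of one of [yo], then 3 to 6 of one of [2w7] (non-capturing group); then anchored at the end.
The match spans [5:12] → '6oo7ww2'.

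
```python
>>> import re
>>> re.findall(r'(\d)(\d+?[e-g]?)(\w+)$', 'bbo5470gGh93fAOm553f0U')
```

[('5', '4', '70gGh93fAOm553f0U')]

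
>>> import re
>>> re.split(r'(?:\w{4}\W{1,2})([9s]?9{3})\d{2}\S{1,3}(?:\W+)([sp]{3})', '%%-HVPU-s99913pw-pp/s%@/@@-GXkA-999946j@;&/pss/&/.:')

['%%-HVPU-s99913pw-pp/s%@/@@-', '9999', 'pss', '/&/.:']

`re.split` interleaves the captured-group text with the surrounding fragments.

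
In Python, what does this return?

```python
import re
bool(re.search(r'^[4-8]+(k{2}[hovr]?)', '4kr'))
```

The pattern matches anchored at the start of the string; then one or more of a character in [4-8]; then exactly 2 of the literal 'k', then optionally one of [hovr] (captured).
`search` walks the string left to right and returns the first match it finds.
Here no position works, so the call returns None, and `bool(None)` is False.

False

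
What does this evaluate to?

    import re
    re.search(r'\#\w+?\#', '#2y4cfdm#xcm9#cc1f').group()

'#2y4cfdm#'

`re.search` scans for the first position where the pattern succeeds.
The match spans [0:9] → '#2y4cfdm#'.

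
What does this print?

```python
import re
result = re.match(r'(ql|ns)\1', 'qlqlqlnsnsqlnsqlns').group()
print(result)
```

`match` is anchored at position 0; if the pattern doesn't fit there, it returns None.
The match spans [0:4] → 'qlql'.

qlql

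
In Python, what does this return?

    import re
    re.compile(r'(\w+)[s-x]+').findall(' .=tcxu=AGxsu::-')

The pattern matches one or more of a word character (captured); then one or more of a character in [s-x].
With a single group, `findall` returns only what that group captured — 2 items.

['tcx', 'AGxs']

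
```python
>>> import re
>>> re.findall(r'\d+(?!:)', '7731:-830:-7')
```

['773', '83', '7']

`(?!…)`/`(?<!…)` only lets a position through if the neighbouring text does NOT match; no characters are consumed.
No capturing groups, so `findall` returns the 3 full match strings.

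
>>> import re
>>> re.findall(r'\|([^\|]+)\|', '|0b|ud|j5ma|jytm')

['0b', 'j5ma']

With a single group, `findall` returns only what that group captured — 2 items.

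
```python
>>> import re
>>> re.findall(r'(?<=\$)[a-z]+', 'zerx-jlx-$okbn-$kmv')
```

['okbn', 'kmv']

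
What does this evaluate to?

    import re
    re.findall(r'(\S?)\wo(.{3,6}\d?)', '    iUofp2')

[('i', 'fp2')]

This matches optionally a non-whitespace character (captured); then a word character, then the literal 'o'; then 3 to 6 of any character, then optionally a digit (captured).
Scanning left to right: at [4:10] match 'iUofp2', groups = ('i', 'fp2').
Multiple groups make `findall` return tuples — one 2-tuple for the one match.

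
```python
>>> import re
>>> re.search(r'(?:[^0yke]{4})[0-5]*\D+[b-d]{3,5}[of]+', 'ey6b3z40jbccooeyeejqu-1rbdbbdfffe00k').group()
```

Pattern: exactly 4 of any character except [0yke] (non-capturing group); then zero or more of a character in [0-5], then one or more of a non-digit, then 3 to 5 of a character in [b-d]; then one or more of one of [of].
`re.search` tries every starting position until one works.
The match spans [2:14] → '6b3z40jbccoo'.

'6b3z40jbccoo'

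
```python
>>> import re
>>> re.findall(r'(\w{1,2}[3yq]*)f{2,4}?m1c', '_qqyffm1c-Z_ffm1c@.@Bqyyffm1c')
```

['_qqy', 'Z_', 'Bqyy']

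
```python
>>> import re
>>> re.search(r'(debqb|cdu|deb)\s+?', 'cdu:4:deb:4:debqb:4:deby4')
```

None

`re.search` tries every starting position until one works.
Here no position works, so the call returns None.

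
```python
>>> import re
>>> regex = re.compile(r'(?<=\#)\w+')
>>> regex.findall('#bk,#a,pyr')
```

The lookaround is zero-width — it requires the adjacent text to match without consuming it, so the asserted text isn't part of the match.
`findall` yields the raw match text (2 of them) because the pattern has no groups.

['bk', 'a']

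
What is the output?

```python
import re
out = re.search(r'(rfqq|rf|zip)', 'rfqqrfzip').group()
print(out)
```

`|` is ordered: at each position the engine commits to the first alternative that works.
The match spans [0:4] → 'rfqq'.

rfqq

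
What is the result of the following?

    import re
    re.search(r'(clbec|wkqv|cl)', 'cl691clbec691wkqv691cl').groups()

Unlike `match`, `search` isn't anchored — it looks for the pattern anywhere in the string.
The match spans [0:2] → 'cl'.
Captured: group 1 = 'cl'.

('cl',)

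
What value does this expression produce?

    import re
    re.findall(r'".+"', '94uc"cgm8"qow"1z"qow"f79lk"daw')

['"cgm8"qow"1z"qow"f79lk"']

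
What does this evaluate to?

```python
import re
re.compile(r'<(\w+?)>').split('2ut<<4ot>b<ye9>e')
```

['2ut<', '4ot', 'b', 'ye9', 'e']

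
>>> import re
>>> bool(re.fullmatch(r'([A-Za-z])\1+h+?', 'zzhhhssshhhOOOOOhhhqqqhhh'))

The backreference `\1` re-matches whatever the first group consumed, character for character.
`fullmatch` succeeds only if the pattern covers the string from start to end.
Here the string isn't matched end-to-end, so the call returns None, and `bool(None)` is False.

False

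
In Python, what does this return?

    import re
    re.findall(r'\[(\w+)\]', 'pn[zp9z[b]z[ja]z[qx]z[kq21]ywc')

['b', 'ja', 'qx', 'kq21']

Scanning left to right: at [7:10] match '[b]', group 1 = 'b'; at [11:15] match '[ja]', group 1 = 'ja'; at [16:20] match '[qx]', group 1 = 'qx'; at [21:27] match '[kq21]', group 1 = 'kq21'.
`findall` collects group 1 from each match (4 total).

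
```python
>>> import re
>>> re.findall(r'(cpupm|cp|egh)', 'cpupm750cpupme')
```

The regex engine tests alternatives in the order written; an earlier branch that matches wins even if a later one would match more.
Matches: at [0:5] match 'cpupm', group 1 = 'cpupm'; at [8:13] match 'cpupm', group 1 = 'cpupm'.
Because there's exactly one group, `findall` drops the full match and keeps group 1 from each hit.

['cpupm', 'cpupm']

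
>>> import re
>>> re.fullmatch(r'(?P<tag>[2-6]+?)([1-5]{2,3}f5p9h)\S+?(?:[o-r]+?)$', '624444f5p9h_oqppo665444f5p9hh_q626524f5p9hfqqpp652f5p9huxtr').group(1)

'624'

The pattern matches one or more of a character in [2-6] (lazy) (captured as 'tag'); then 2 to 3 of a character in [1-5], then the literal 'f5', then the literal 'p9h' (captured); then one or more of a non-whitespace character (lazy); then one or more of a character in [o-r] (lazy) (non-capturing group); then anchored at the end.
A non-greedy quantifier consumes as few characters as it can — just enough that the remainder of the pattern still matches from where it stops; whatever follows it matches normally.
`fullmatch` succeeds only if the pattern covers the string from start to end.
The match spans [0:59] → '624444f5p9h_oqppo665444f5p9hh_q626524f5p9hfqqpp652f5p9huxtr'.
Captured: group 1 = '624', group 2 = '444f5p9h'.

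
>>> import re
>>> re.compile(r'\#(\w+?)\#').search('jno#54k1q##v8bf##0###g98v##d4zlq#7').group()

'#54k1q#'

The match spans [3:10] → '#54k1q#'.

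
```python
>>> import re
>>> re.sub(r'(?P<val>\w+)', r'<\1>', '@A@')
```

'@<A>@'

The replacement refers to a captured group, so each match is rewritten using its own captured text.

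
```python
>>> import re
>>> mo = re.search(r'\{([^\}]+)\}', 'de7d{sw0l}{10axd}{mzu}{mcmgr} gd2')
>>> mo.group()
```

'{sw0l}'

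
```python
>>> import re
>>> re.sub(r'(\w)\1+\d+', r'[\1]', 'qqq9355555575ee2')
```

'[q][e]'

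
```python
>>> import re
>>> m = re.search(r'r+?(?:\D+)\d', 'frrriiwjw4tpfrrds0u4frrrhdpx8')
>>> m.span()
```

The pattern matches one or more of a literal 'r' (lazy); then one or more of a non-digit (non-capturing group); then a digit.
Unlike `match`, `search` isn't anchored — it looks for the pattern anywhere in the string.
The match spans [1:10] → 'rrriiwjw4'.

(1, 10)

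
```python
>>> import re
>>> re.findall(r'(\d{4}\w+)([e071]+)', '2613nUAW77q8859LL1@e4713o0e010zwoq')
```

[('2613nUAW77q8859LL', '1'), ('4713o0e01', '0')]

This matches exactly 4 of a digit, then one or more of a word character (captured); then one or more of one of [e071] (captured).
Scanning left to right: at [0:18] match '2613nUAW77q8859LL1', groups = ('2613nUAW77q8859LL', '1'); at [20:30] match '4713o0e010', groups = ('4713o0e01', '0').
2 groups means each result is a tuple of 2 captured strings — 2 here.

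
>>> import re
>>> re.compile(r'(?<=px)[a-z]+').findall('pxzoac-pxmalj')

['zoac', 'malj']

The lookaround is zero-width — it requires the adjacent text to match without consuming it, so the asserted text isn't part of the match.
Scanning left to right: at [2:6] → 'zoac'; at [9:13] → 'malj'.
Since nothing is captured, `findall` lists the 2 matched substrings directly.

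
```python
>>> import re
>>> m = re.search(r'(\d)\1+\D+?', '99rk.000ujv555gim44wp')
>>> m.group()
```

'99r'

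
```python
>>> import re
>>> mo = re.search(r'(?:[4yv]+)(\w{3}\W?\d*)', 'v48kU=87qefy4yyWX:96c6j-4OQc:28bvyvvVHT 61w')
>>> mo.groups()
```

This matches one or more of one of [4yv] (non-capturing group); then exactly 3 of a word character, then optionally a non-word character, then zero or more of a digit (captured).
Unlike `match`, `search` isn't anchored — it looks for the pattern anywhere in the string.
The match spans [0:8] → 'v48kU=87'.
Captured: group 1 = '8kU=87'.

('8kU=87',)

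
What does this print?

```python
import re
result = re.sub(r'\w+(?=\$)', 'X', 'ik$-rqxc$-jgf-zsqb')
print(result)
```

The `(?=…)`/`(?<=…)` assertion just peeks at neighbouring text; it doesn't advance the match position.
Each match is replaced by 'X'.

X$-X$-jgf-zsqb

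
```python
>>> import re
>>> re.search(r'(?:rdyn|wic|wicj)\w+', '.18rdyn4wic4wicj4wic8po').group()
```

The match spans [3:23] → 'rdyn4wic4wicj4wic8po'.

'rdyn4wic4wicj4wic8po'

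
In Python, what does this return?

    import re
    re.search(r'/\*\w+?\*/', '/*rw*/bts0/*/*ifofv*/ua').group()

The match spans [0:6] → '/*rw*/'.

'/*rw*/'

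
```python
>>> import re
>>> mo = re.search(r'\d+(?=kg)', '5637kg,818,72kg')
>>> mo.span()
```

(0, 4)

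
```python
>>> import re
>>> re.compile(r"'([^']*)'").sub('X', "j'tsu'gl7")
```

'jXgl7'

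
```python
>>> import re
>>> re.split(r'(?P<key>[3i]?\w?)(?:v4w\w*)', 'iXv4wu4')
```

['', 'iX', '']

The pattern matches optionally one of [3i], then optionally a word character (captured as 'key'); then the literal 'v4w', then zero or more of a word character (non-capturing group).
Matches to split on: at [0:7] → 'iXv4wu4'.
Because the pattern has a capturing group, `split` also inserts each captured text between the pieces.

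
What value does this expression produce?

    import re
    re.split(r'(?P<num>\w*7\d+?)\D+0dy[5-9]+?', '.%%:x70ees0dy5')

Pattern: zero or more of a word character, then the literal '7', then one or more of a digit (lazy) (captured as 'num'); then one or more of a non-digit, then the literal '0dy', then one or more of a character in [5-9] (lazy).
Matches to split on: at [4:14] → 'x70ees0dy5'.
`re.split` interleaves the captured-group text with the surrounding fragments.

['.%%:', 'x70', '']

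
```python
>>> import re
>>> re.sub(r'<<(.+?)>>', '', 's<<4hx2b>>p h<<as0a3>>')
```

'sp h'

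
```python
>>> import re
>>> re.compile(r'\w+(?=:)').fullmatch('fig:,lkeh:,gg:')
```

None

The `(?=…)`/`(?<=…)` assertion just peeks at neighbouring text; it doesn't advance the match position.
`fullmatch` succeeds only if the pattern covers the string from start to end.
Here the pattern can't cover the whole string, so the call returns None.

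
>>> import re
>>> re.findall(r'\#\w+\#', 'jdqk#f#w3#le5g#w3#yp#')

['#f#', '#le5g#', '#yp#']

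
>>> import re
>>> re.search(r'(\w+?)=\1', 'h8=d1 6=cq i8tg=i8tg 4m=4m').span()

(11, 20)

The backreference `\1` re-matches whatever the first group consumed, character for character.
The match spans [11:20] → 'i8tg=i8tg'.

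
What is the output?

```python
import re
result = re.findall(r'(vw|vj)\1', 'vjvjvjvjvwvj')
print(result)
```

['vj', 'vj']

`\1` is not a pattern — it's the concrete string captured by group 1, re-applied verbatim.
Matches: at [0:4] match 'vjvj', group 1 = 'vj'; at [4:8] match 'vjvj', group 1 = 'vj'.
Because there's exactly one group, `findall` drops the full match and keeps group 1 from each hit.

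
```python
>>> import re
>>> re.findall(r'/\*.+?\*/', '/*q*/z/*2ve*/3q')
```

With the lazy modifier that quantifier settles for the fewest repetitions that let the rest of the pattern succeed (the atoms after it are unaffected and can still be greedy).
Scanning left to right: at [0:5] → '/*q*/'; at [6:13] → '/*2ve*/'.
`findall` yields the raw match text (2 of them) because the pattern has no groups.

['/*q*/', '/*2ve*/']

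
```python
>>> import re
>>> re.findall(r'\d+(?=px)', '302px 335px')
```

['302', '335']

Lookahead/lookbehind check context without consuming it, so the matched span excludes the asserted characters.
With no groups in the pattern, `findall` gives back each whole match — 2 here.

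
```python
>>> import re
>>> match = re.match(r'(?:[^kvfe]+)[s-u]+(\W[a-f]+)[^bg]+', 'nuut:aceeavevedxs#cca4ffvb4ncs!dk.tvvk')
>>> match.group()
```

'nuut:aceeavevedxs#cca4ffv'

This matches one or more of any character except [kvfe] (non-capturing group); then one or more of a character in [s-u]; then a non-word character, then one or more of a character in [a-f] (captured); then one or more of any character except [bg].
`match` is anchored at position 0; if the pattern doesn't fit there, it returns None.
The match spans [0:25] → 'nuut:aceeavevedxs#cca4ffv'.
Captured: group 1 = ':aceea'.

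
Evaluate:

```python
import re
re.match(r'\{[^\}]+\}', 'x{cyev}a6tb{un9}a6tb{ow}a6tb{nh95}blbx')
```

None

`re.match` only tries the pattern at the start of the string.
Here position 0 doesn't satisfy it, so the call returns None.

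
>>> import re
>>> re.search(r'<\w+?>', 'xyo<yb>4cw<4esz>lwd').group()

'<yb>'

`re.search` scans for the first position where the pattern succeeds.
The match spans [3:7] → '<yb>'.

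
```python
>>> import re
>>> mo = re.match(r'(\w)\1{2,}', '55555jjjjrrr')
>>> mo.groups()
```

('5',)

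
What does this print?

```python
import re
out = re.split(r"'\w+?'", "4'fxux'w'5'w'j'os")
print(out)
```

Matches to split on: at [1:7] → "'fxux'"; at [8:11] → "'5'"; at [12:15] → "'j'".
`split` removes every match and returns the 4 fragments in between.

['4', 'w', 'w', 'os']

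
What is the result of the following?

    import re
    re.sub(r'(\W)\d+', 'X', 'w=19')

'wX'

The pattern matches a non-word character (captured); then one or more of a digit.
Matches: at [1:4] → '=19'.
Every occurrence is swapped for 'X'.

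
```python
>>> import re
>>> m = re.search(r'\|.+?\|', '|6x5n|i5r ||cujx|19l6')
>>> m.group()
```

'|6x5n|'

A non-greedy quantifier consumes as few characters as it can — just enough that the remainder of the pattern still matches from where it stops; whatever follows it matches normally.
The match spans [0:6] → '|6x5n|'.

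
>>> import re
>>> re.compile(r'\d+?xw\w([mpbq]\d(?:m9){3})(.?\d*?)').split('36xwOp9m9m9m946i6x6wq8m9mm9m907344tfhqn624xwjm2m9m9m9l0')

['', 'p9m9m9m9', '4', '6i6x6wq8m9mm9m907344tfhqn', 'm2m9m9m9', 'l', '0']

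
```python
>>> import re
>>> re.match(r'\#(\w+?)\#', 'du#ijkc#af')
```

`match` is anchored at position 0; if the pattern doesn't fit there, it returns None.
Here position 0 doesn't satisfy it, so the call returns None.

None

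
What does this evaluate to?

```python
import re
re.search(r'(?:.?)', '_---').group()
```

This matches optionally any character (non-capturing group).
The match spans [0:1] → '_'.

'_'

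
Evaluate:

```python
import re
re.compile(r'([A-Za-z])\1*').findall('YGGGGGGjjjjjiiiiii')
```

The backreference `\1` re-matches whatever the first group consumed, character for character.
Walking the string: at [0:1] match 'Y', group 1 = 'Y'; at [1:7] match 'GGGGGG', group 1 = 'G'; at [7:12] match 'jjjjj', group 1 = 'j'; at [12:18] match 'iiiiii', group 1 = 'i'.
One capturing group, so `findall` returns just the captured substring from each match — 4 in all.

['Y', 'G', 'j', 'i']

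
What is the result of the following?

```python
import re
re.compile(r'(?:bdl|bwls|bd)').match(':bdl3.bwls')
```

`match` is anchored at position 0; if the pattern doesn't fit there, it returns None.
Here position 0 doesn't satisfy it, so the call returns None.

None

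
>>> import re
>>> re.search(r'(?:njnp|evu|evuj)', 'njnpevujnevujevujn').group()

'njnp'

The match spans [0:4] → 'njnp'.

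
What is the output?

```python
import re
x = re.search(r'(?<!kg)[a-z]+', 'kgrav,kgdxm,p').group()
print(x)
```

kgrav

`(?!…)`/`(?<!…)` only lets a position through if the neighbouring text does NOT match; no characters are consumed.
The match spans [0:5] → 'kgrav'.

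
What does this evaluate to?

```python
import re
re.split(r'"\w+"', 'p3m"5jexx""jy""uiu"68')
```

['p3m', '', '', '68']

Each match becomes a cut point; 4 segments remain.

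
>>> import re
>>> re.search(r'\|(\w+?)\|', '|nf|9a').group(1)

`search` walks the string left to right and returns the first match it finds.
The match spans [0:4] → '|nf|'.
Captured: group 1 = 'nf'.

'nf'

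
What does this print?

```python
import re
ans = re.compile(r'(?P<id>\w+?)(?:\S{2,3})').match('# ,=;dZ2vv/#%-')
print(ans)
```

The pattern matches one or more of a word character (lazy) (captured as 'id'); then 2 to 3 of a non-whitespace character (non-capturing group).
`match` is anchored at position 0; if the pattern doesn't fit there, it returns None.
Here the string doesn't start with a match, so the call returns None.

None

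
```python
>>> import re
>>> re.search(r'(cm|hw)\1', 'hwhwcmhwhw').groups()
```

('hw',)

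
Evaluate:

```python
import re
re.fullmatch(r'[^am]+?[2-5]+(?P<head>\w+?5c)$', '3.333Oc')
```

None

`re.fullmatch` requires the pattern to consume the entire string.
Here the string isn't matched end-to-end, so the call returns None.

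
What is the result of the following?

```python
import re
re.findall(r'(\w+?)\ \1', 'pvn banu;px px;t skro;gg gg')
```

The backreference `\1` re-matches whatever the first group consumed, character for character.
Matches: at [9:14] match 'px px', group 1 = 'px'; at [22:27] match 'gg gg', group 1 = 'gg'.
One capturing group, so `findall` returns just the captured substring from each match — 2 in all.

['px', 'gg']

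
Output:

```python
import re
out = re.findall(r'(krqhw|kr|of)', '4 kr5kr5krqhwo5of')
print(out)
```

Alternation isn't longest-match — the leftmost alternative that fits at this position is chosen.
Scanning left to right: at [2:4] match 'kr', group 1 = 'kr'; at [5:7] match 'kr', group 1 = 'kr'; at [8:13] match 'krqhw', group 1 = 'krqhw'; at [15:17] match 'of', group 1 = 'of'.
Because there's exactly one group, `findall` drops the full match and keeps group 1 from each hit.

['kr', 'kr', 'krqhw', 'of']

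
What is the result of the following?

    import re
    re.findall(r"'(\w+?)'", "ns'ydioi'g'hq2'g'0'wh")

['ydioi', 'hq2', '0']

Scanning left to right: at [2:9] match "'ydioi'", group 1 = 'ydioi'; at [10:15] match "'hq2'", group 1 = 'hq2'; at [16:19] match "'0'", group 1 = '0'.
One capturing group, so `findall` returns just the captured substring from each match — 3 in all.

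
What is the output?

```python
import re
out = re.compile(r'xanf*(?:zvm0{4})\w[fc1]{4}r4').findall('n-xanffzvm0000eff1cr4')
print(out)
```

['xanffzvm0000eff1cr4']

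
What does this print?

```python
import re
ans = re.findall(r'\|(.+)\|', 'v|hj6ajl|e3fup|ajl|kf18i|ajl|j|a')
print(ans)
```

Walking the string: at [1:31] match '|hj6ajl|e3fup|ajl|kf18i|ajl|j|', group 1 = 'hj6ajl|e3fup|ajl|kf18i|ajl|j'.
Because there's exactly one group, `findall` drops the full match and keeps group 1 from the one hit.

['hj6ajl|e3fup|ajl|kf18i|ajl|j']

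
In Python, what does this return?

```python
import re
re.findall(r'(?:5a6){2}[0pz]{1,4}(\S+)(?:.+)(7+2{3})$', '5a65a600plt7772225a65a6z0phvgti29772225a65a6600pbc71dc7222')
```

Pattern: the literal '5a6' repeated 2 times, then 1 to 4 of one of [0pz]; then one or more of a non-whitespace character (captured); then one or more of any character (non-capturing group); then one or more of a literal '7', then exactly 3 of a literal '2' (captured); then anchored at the end.
`findall` packs the 2 group values into a tuple for every match.

[('lt7772225a65a6z0phvgti29772225a65a6600pbc71d', '7222')]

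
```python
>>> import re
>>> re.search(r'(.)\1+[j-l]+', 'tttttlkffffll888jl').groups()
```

After group 1 captures some text, `\1` only succeeds where that same text appears again.
Unlike `match`, `search` isn't anchored — it looks for the pattern anywhere in the string.
The match spans [0:7] → 'tttttlk'.
Captured: group 1 = 't'.

('t',)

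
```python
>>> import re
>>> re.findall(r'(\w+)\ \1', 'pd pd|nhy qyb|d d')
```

After group 1 captures some text, `\1` only succeeds where that same text appears again.
With a single group, `findall` returns only what that group captured — 2 items.

['pd', 'd']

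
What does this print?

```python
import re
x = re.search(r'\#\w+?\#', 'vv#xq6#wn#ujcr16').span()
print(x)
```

`search` walks the string left to right and returns the first match it finds.
The match spans [2:7] → '#xq6#'.

(2, 7)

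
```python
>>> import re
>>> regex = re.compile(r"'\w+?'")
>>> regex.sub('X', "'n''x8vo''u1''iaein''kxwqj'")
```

`sub` substitutes 'X' at each match site.

'XXXXX'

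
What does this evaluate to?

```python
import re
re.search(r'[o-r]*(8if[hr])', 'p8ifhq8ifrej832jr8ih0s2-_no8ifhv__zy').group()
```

The pattern matches zero or more of a character in [o-r]; then the literal '8if', then one of [hr] (captured).
`search` walks the string left to right and returns the first match it finds.
The match spans [0:5] → 'p8ifh'.
Captured: group 1 = '8ifh'.

'p8ifh'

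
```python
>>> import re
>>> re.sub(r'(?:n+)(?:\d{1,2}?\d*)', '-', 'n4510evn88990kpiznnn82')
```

Pattern: one or more of a literal 'n' (non-capturing group); then 1 to 2 of a digit (lazy), then zero or more of a digit (non-capturing group).
Each match is replaced by '-'.

'-ev-kpiz-'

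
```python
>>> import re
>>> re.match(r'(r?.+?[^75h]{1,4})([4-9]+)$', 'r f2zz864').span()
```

(0, 9)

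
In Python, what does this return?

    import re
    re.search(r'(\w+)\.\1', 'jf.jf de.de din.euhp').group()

'jf.jf'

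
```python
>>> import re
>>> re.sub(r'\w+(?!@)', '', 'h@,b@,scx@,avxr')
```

'h@,b@,x@,'

`(?!…)`/`(?<!…)` only lets a position through if the neighbouring text does NOT match; no characters are consumed.
Matches: at [6:8] → 'sc'; at [11:15] → 'avxr'.
Each match is replaced by ''.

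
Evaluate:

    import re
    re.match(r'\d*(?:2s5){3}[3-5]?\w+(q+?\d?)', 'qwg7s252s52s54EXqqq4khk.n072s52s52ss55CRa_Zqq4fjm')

`re.match` won't scan ahead — the pattern has to work from the very first character.
Here the pattern fails at index 0, so the call returns None.

None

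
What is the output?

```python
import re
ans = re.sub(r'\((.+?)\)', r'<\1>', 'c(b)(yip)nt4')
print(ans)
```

c<b><yip>nt4

Lazy quantifiers expand one character at a time until the remainder of the pattern can match.
Matches: at [1:4] → '(b)'; at [4:9] → '(yip)'.
Each match is replaced using the text its own group 1 captured.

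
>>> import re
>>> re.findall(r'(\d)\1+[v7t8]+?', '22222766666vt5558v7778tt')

['2', '6', '5', '7']

A backreference is literal: `\1` must see the identical characters the first group matched.
With a single group, `findall` returns only what that group captured — 4 items.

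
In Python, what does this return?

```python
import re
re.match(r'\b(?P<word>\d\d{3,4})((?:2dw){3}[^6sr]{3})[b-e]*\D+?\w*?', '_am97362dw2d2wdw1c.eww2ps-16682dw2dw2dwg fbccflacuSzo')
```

The pattern matches a word boundary (`\b`, zero-width); then a digit, then 3 to 4 of a digit (captured as 'word'); then the literal '2dw' repeated 3 times, then exactly 3 of any character except [6sr] (captured); then zero or more of a character in [b-e], then one or more of a non-digit (lazy), then zero or more of a word character (lazy).
`re.match` only tries the pattern at the start of the string.
Here position 0 doesn't satisfy it, so the call returns None.

None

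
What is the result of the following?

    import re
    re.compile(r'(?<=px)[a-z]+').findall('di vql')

[]

Since nothing is captured, `findall` lists the 0 matched substrings directly.
Nothing in the string satisfies the pattern, so the list is empty.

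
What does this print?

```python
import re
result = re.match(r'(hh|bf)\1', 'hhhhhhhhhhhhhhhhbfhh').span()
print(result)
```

(0, 4)

`re.match` only tries the pattern at the start of the string.
The match spans [0:4] → 'hhhh'.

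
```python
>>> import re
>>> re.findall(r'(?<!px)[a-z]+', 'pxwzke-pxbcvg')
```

['pxwzke', 'pxbcvg']

The negative lookahead/lookbehind blocks any match where the forbidden context is present.
Matches: at [0:6] → 'pxwzke'; at [7:13] → 'pxbcvg'.
`findall` yields the raw match text (2 of them) because the pattern has no groups.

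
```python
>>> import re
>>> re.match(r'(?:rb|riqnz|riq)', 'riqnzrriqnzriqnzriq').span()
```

`re.match` only tries the pattern at the start of the string.
The match spans [0:5] → 'riqnz'.

(0, 5)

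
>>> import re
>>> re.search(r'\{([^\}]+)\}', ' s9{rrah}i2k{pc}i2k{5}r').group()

`search` walks the string left to right and returns the first match it finds.
The match spans [3:9] → '{rrah}'.
Captured: group 1 = 'rrah'.

'{rrah}'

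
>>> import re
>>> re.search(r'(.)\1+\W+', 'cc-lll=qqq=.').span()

(0, 3)

The backreference `\1` re-matches whatever the first group consumed, character for character.
The match spans [0:3] → 'cc-'.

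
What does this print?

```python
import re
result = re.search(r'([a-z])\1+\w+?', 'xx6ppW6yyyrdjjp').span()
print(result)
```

A backreference is literal: `\1` must see the identical characters the first group matched.
The match spans [0:3] → 'xx6'.

(0, 3)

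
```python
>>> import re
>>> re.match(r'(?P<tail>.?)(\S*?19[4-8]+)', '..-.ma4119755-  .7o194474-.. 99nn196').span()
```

(0, 13)

With `match`, the pattern is implicitly anchored at the beginning.
The match spans [0:13] → '..-.ma4119755'.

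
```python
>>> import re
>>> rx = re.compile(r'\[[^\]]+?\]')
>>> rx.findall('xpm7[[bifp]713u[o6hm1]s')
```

Scanning left to right: at [4:11] → '[[bifp]'; at [15:22] → '[o6hm1]'.
With no groups in the pattern, `findall` gives back each whole match — 2 here.

['[[bifp]', '[o6hm1]']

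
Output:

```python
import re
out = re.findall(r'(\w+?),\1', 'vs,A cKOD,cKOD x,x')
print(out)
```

['cKOD', 'x']

The backreference `\1` re-matches whatever the first group consumed, character for character.
Scanning left to right: at [5:14] match 'cKOD,cKOD', group 1 = 'cKOD'; at [15:18] match 'x,x', group 1 = 'x'.
One capturing group, so `findall` returns just the captured substring from each match — 2 in all.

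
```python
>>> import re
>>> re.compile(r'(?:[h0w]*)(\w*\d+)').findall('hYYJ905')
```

['YYJ905']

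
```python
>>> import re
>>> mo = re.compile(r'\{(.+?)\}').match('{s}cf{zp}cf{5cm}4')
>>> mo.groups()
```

('s',)

The match spans [0:3] → '{s}'.
Captured: group 1 = 's'.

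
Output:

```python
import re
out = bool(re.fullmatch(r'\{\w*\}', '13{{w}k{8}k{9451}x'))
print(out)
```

False

`re.fullmatch` requires the pattern to consume the entire string.
Here the string isn't matched end-to-end, so the call returns None, and `bool(None)` is False.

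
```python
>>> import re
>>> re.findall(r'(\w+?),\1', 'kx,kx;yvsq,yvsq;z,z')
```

['kx', 'yvsq', 'z']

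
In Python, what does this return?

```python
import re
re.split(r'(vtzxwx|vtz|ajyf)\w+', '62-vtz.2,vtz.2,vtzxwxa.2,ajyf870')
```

['62-vtz.2,vtz.2,', 'vtzxwx', '.2,', 'ajyf', '']

Branches in `(...|...)` are attempted left-to-right; the first branch that allows the whole pattern to succeed is taken.
With a capturing group present, the delimiter's captured portion is kept in the result list.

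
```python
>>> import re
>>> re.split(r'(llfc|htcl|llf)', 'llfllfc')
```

['', 'llf', '', 'llfc', '']

Alternation tries branches left to right and keeps the first one that lets the overall match succeed at that position.
Matches to split on: at [0:3] → 'llf'; at [3:7] → 'llfc'.
With a capturing group present, the delimiter's captured portion is kept in the result list.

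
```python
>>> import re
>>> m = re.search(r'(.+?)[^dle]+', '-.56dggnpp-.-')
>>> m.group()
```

'-.56'

Pattern: one or more of any character (lazy) (captured); then one or more of any character except [dle].
With the lazy modifier that quantifier settles for the fewest repetitions that let the rest of the pattern succeed (the atoms after it are unaffected and can still be greedy).
Unlike `match`, `search` isn't anchored — it looks for the pattern anywhere in the string.
The match spans [0:4] → '-.56'.
Captured: group 1 = '-'.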